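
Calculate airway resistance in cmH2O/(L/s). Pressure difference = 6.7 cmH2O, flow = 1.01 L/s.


R = dP / flow
R = 6.7 / 1.01
R = 6.634 cmH2O/(L/s)


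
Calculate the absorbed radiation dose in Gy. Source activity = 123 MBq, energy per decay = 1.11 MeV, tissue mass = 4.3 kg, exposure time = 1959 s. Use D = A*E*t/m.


A = 123 MBq = 1.2300e+08 Bq
E = 1.11 MeV = 1.77822e-13 J
D = A*E*t/m = 1.2300e+08*1.77822e-13*1959/4.3
D = 0.009965 Gy


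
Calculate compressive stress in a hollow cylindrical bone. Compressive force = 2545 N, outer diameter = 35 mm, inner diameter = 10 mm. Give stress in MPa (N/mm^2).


A = pi*(r_o^2 - r_i^2)
r_o = 17.5 mm, r_i = 5 mm
A = 883.573 mm^2
sigma = F/A = 2545 / 883.573
sigma = 2.88 MPa


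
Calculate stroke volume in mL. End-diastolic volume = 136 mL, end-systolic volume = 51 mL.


SV = EDV - ESV
SV = 136 - 51
SV = 85 mL


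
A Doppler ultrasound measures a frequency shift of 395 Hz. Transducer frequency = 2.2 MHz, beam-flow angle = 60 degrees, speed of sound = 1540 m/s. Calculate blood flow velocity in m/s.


v = fd * c / (2 * f0 * cos(theta))
v = 395 * 1540 / (2 * 2.2000e+06 * cos(60))
v = 0.2765 m/s


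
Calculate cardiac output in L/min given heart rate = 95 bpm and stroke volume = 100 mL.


CO = HR * SV
CO = 95 * 100 / 1000
CO = 9.5 L/min


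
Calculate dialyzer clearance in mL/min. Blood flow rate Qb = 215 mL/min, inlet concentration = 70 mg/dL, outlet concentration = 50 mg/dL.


K = Qb * (Cb_in - Cb_out) / Cb_in
K = 215 * (70 - 50) / 70
K = 61.43 mL/min


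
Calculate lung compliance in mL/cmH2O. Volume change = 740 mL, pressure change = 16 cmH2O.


C = dV / dP
C = 740 / 16
C = 46.25 mL/cmH2O


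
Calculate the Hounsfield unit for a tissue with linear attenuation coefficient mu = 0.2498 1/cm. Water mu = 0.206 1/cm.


HU = ((mu_tissue - mu_water) / mu_water) * 1000
HU = ((0.2498 - 0.206) / 0.206) * 1000
HU = 212.6


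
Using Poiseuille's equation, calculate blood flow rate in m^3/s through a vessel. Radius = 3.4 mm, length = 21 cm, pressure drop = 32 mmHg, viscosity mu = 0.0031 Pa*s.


Q = pi*r^4*dP / (8*mu*L)
r = 0.0034 m, L = 0.21 m
dP = 32 mmHg = 4266.304 Pa
Q = 3.4391e-04 m^3/s


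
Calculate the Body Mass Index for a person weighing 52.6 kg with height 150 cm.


BMI = weight / height^2
height = 150 cm = 1.5 m
BMI = 52.6 / 1.5^2
BMI = 23.38 kg/m^2


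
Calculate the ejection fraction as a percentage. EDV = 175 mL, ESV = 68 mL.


SV = EDV - ESV = 175 - 68 = 107 mL
EF = SV/EDV * 100 = 107/175 * 100
EF = 61.14%


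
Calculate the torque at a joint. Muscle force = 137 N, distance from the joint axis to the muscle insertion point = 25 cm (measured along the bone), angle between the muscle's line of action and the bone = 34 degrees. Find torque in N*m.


Torque = F * d * sin(theta)   (moment arm = d*sin(theta))
d = 25 cm = 0.25 m
Torque = 137 * 0.25 * sin(34)
Torque = 19.15 N*m


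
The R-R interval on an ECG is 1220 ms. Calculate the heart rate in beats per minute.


HR = 60 / RR_interval(s)
RR = 1220 ms = 1.22 s
HR = 60 / 1.22 = 49.18 bpm


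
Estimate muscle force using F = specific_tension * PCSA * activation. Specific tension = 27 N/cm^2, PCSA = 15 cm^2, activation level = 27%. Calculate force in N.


F = sigma * PCSA * activation
F = 27 * 15 * 0.27
F = 109.4 N


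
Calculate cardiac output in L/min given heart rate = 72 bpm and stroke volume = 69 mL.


CO = HR * SV
CO = 72 * 69 / 1000
CO = 4.968 L/min


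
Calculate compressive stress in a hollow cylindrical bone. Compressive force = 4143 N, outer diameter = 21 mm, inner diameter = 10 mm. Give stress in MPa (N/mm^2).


A = pi*(r_o^2 - r_i^2)
r_o = 10.5 mm, r_i = 5 mm
A = 267.821 mm^2
sigma = F/A = 4143 / 267.821
sigma = 15.47 MPa


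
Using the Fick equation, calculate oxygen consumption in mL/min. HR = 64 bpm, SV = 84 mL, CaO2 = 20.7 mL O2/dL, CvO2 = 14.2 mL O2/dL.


CO = HR*SV = 64*84/1000 = 5.376 L/min
a-v O2 diff = 20.7 - 14.2 = 6.5 mL/dL
VO2 = CO * (CaO2-CvO2) * 10 dL/L
VO2 = 5.376 * 6.5 * 10
VO2 = 349.4 mL/min


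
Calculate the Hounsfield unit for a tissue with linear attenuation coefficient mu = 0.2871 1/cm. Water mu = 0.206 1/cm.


HU = ((mu_tissue - mu_water) / mu_water) * 1000
HU = ((0.2871 - 0.206) / 0.206) * 1000
HU = 393.7


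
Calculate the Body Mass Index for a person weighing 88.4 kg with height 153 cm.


BMI = weight / height^2
height = 153 cm = 1.53 m
BMI = 88.4 / 1.53^2
BMI = 37.76 kg/m^2


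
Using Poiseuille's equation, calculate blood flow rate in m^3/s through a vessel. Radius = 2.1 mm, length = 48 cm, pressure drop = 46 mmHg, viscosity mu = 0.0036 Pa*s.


Q = pi*r^4*dP / (8*mu*L)
r = 0.0021 m, L = 0.48 m
dP = 46 mmHg = 6132.812 Pa
Q = 2.7105e-05 m^3/s


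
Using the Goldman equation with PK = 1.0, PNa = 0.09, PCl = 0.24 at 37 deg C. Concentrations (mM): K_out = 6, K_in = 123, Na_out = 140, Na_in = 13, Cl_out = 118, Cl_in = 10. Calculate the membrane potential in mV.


Vm = (RT/F)*ln((PK*Ko + PNa*Nao + PCl*Cli)/(PK*Ki + PNa*Nai + PCl*Clo))
Numer = 21, Denom = 152.49
Vm = -52.98 mV


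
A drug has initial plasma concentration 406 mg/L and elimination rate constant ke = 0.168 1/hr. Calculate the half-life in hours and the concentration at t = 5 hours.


t_half = ln(2) / ke = 0.693147 / 0.168 = 4.126 hr
C(t) = C0 * exp(-ke*t) = 406 * exp(-0.168*5)
C(5) = 175.3 mg/L


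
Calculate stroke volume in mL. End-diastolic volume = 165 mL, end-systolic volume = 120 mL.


SV = EDV - ESV
SV = 165 - 120
SV = 45 mL


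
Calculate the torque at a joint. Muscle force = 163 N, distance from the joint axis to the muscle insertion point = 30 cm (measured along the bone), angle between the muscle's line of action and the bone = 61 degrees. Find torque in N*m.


Torque = F * d * sin(theta)   (moment arm = d*sin(theta))
d = 30 cm = 0.3 m
Torque = 163 * 0.3 * sin(61)
Torque = 42.77 N*m


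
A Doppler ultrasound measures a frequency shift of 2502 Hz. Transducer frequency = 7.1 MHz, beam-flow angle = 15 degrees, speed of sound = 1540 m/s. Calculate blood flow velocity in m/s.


v = fd * c / (2 * f0 * cos(theta))
v = 2502 * 1540 / (2 * 7.1000e+06 * cos(15))
v = 0.2809 m/s


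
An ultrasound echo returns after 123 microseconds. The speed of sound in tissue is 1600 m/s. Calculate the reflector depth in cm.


depth = c * t / 2
t = 123 us = 1.2300e-04 s
depth = 1600 * 1.2300e-04 / 2
depth = 0.0984 m = 9.84 cm


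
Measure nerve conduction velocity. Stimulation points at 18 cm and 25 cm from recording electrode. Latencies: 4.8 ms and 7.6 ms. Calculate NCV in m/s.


Distance = (25 - 18) / 100 = 0.07 m
dt = (7.6 - 4.8) / 1000 = 0.0028 s
NCV = dist / dt = 25 m/s


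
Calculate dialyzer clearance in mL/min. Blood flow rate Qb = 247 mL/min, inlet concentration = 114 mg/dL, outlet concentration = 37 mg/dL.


K = Qb * (Cb_in - Cb_out) / Cb_in
K = 247 * (114 - 37) / 114
K = 166.8 mL/min


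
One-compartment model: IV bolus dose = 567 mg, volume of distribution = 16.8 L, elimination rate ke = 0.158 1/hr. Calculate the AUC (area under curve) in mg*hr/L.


C0 = Dose/Vd = 567/16.8 = 33.75 mg/L
AUC = C0/ke = 33.75/0.158
AUC = 213.6 mg*hr/L


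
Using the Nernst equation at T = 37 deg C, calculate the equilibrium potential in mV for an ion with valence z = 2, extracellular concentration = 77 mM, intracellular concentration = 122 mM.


E = (RT/(zF)) * ln(C_out/C_in)
T = 37 + 273.15 = 310.15 K
E = (8.314 * 310.15 / (2 * 96485)) * ln(77/122)
E = -6.15 mV


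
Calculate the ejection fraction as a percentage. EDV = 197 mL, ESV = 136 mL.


SV = EDV - ESV = 197 - 136 = 61 mL
EF = SV/EDV * 100 = 61/197 * 100
EF = 30.96%


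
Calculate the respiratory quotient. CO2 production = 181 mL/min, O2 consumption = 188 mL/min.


RQ = VCO2 / VO2
RQ = 181 / 188
RQ = 0.9628


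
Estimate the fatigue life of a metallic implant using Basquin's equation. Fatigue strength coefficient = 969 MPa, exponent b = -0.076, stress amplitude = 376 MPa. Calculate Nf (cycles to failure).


sigma_a = sigma_f' * (2Nf)^b
2Nf = (sigma_a/sigma_f')^(1/b)
2Nf = (376/969)^(1/-0.076)
2Nf = 256852.22
Nf = 1.284e+05


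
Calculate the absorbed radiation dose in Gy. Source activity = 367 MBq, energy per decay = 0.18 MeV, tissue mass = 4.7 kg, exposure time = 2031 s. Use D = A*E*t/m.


A = 367 MBq = 3.6700e+08 Bq
E = 0.18 MeV = 2.8836e-14 J
D = A*E*t/m = 3.6700e+08*2.8836e-14*2031/4.7
D = 0.004573 Gy


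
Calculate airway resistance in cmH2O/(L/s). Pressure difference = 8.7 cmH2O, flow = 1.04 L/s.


R = dP / flow
R = 8.7 / 1.04
R = 8.365 cmH2O/(L/s)


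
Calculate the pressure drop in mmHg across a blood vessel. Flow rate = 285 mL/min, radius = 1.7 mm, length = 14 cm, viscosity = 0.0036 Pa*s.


dP = 8*mu*L*Q / (pi*r^4)
Q = 285 mL/min = 4.75e-06 m^3/s
dP = 729.909 Pa = 729.909 / 133.322 mmHg = 5.475 mmHg


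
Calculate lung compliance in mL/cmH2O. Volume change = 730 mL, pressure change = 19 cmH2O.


C = dV / dP
C = 730 / 19
C = 38.42 mL/cmH2O


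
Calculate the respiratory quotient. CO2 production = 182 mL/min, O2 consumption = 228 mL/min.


RQ = VCO2 / VO2
RQ = 182 / 228
RQ = 0.7982


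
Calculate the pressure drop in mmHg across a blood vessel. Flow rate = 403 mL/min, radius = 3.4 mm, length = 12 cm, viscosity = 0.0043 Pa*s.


dP = 8*mu*L*Q / (pi*r^4)
Q = 403 mL/min = 6.71667e-06 m^3/s
dP = 66.0432 Pa = 66.0432 / 133.322 mmHg = 0.4954 mmHg


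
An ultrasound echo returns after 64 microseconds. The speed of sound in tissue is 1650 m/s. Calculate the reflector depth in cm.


depth = c * t / 2
t = 64 us = 6.4000e-05 s
depth = 1650 * 6.4000e-05 / 2
depth = 0.0528 m = 5.28 cm


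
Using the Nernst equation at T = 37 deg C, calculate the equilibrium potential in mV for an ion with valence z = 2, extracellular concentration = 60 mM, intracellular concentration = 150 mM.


E = (RT/(zF)) * ln(C_out/C_in)
T = 37 + 273.15 = 310.15 K
E = (8.314 * 310.15 / (2 * 96485)) * ln(60/150)
E = -12.24 mV


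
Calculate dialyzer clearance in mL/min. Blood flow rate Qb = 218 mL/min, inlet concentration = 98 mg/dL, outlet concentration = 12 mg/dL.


K = Qb * (Cb_in - Cb_out) / Cb_in
K = 218 * (98 - 12) / 98
K = 191.3 mL/min


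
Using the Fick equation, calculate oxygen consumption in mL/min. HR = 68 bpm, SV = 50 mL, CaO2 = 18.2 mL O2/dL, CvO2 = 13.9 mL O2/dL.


CO = HR*SV = 68*50/1000 = 3.4 L/min
a-v O2 diff = 18.2 - 13.9 = 4.3 mL/dL
VO2 = CO * (CaO2-CvO2) * 10 dL/L
VO2 = 3.4 * 4.3 * 10
VO2 = 146.2 mL/min


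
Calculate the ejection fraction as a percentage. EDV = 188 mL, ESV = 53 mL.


SV = EDV - ESV = 188 - 53 = 135 mL
EF = SV/EDV * 100 = 135/188 * 100
EF = 71.81%


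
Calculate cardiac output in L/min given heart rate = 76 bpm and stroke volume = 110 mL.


CO = HR * SV
CO = 76 * 110 / 1000
CO = 8.36 L/min


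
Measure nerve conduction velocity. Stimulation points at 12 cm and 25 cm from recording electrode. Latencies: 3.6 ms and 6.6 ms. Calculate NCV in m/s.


Distance = (25 - 12) / 100 = 0.13 m
dt = (6.6 - 3.6) / 1000 = 0.003 s
NCV = dist / dt = 43.33 m/s


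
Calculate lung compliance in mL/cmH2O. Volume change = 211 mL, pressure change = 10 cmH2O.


C = dV / dP
C = 211 / 10
C = 21.1 mL/cmH2O


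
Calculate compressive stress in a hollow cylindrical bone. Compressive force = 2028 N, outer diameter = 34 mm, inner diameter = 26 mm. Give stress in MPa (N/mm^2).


A = pi*(r_o^2 - r_i^2)
r_o = 17 mm, r_i = 13 mm
A = 376.991 mm^2
sigma = F/A = 2028 / 376.991
sigma = 5.379 MPa


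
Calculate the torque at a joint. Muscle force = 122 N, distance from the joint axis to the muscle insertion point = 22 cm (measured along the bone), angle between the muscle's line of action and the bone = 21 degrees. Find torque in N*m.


Torque = F * d * sin(theta)   (moment arm = d*sin(theta))
d = 22 cm = 0.22 m
Torque = 122 * 0.22 * sin(21)
Torque = 9.619 N*m


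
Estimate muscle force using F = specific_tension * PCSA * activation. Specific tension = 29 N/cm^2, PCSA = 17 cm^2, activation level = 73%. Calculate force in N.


F = sigma * PCSA * activation
F = 29 * 17 * 0.73
F = 359.9 N


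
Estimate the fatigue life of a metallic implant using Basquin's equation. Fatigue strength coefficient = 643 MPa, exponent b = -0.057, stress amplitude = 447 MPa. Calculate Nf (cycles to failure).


sigma_a = sigma_f' * (2Nf)^b
2Nf = (sigma_a/sigma_f')^(1/b)
2Nf = (447/643)^(1/-0.057)
2Nf = 589.16367
Nf = 294.6


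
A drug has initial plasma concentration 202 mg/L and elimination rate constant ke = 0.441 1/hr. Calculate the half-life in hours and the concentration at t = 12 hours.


t_half = ln(2) / ke = 0.693147 / 0.441 = 1.572 hr
C(t) = C0 * exp(-ke*t) = 202 * exp(-0.441*12)
C(12) = 1.016 mg/L


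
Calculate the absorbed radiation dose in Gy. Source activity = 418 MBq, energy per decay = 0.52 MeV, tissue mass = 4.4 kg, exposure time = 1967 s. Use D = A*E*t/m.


A = 418 MBq = 4.1800e+08 Bq
E = 0.52 MeV = 8.3304e-14 J
D = A*E*t/m = 4.1800e+08*8.3304e-14*1967/4.4
D = 0.01557 Gy


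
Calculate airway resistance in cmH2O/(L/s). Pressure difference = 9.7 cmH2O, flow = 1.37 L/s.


R = dP / flow
R = 9.7 / 1.37
R = 7.08 cmH2O/(L/s)


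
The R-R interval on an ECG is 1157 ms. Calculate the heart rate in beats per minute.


HR = 60 / RR_interval(s)
RR = 1157 ms = 1.157 s
HR = 60 / 1.157 = 51.86 bpm


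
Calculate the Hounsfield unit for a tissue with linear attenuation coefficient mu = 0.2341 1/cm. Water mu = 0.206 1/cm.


HU = ((mu_tissue - mu_water) / mu_water) * 1000
HU = ((0.2341 - 0.206) / 0.206) * 1000
HU = 136.4


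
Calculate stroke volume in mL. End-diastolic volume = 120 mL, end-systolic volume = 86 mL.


SV = EDV - ESV
SV = 120 - 86
SV = 34 mL


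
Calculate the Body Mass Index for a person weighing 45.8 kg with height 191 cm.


BMI = weight / height^2
height = 191 cm = 1.91 m
BMI = 45.8 / 1.91^2
BMI = 12.55 kg/m^2


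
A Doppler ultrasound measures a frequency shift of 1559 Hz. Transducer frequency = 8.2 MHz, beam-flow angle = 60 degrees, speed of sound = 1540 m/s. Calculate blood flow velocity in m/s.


v = fd * c / (2 * f0 * cos(theta))
v = 1559 * 1540 / (2 * 8.2000e+06 * cos(60))
v = 0.2928 m/s


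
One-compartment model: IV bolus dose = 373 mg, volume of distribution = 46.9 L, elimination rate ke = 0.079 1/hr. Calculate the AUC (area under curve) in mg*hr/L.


C0 = Dose/Vd = 373/46.9 = 7.95309 mg/L
AUC = C0/ke = 7.95309/0.079
AUC = 100.7 mg*hr/L


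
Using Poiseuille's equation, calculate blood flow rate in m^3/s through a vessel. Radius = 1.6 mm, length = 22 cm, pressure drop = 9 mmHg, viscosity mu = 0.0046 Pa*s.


Q = pi*r^4*dP / (8*mu*L)
r = 0.0016 m, L = 0.22 m
dP = 9 mmHg = 1199.898 Pa
Q = 3.0514e-06 m^3/s


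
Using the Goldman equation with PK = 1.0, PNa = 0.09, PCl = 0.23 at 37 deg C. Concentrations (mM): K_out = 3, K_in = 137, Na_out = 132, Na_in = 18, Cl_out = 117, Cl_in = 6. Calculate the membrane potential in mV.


Vm = (RT/F)*ln((PK*Ko + PNa*Nao + PCl*Cli)/(PK*Ki + PNa*Nai + PCl*Clo))
Numer = 16.26, Denom = 165.53
Vm = -62.01 mV


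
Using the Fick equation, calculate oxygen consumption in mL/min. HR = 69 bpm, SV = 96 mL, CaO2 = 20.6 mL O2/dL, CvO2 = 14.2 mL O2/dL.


CO = HR*SV = 69*96/1000 = 6.624 L/min
a-v O2 diff = 20.6 - 14.2 = 6.4 mL/dL
VO2 = CO * (CaO2-CvO2) * 10 dL/L
VO2 = 6.624 * 6.4 * 10
VO2 = 423.9 mL/min


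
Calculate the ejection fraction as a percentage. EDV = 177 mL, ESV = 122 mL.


SV = EDV - ESV = 177 - 122 = 55 mL
EF = SV/EDV * 100 = 55/177 * 100
EF = 31.07%


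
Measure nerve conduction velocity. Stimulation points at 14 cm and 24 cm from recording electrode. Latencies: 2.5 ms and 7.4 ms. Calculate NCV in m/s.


Distance = (24 - 14) / 100 = 0.1 m
dt = (7.4 - 2.5) / 1000 = 0.0049 s
NCV = dist / dt = 20.41 m/s


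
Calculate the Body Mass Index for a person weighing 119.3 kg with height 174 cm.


BMI = weight / height^2
height = 174 cm = 1.74 m
BMI = 119.3 / 1.74^2
BMI = 39.4 kg/m^2


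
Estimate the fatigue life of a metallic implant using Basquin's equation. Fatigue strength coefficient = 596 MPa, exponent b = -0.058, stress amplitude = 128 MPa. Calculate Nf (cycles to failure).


sigma_a = sigma_f' * (2Nf)^b
2Nf = (sigma_a/sigma_f')^(1/b)
2Nf = (128/596)^(1/-0.058)
2Nf = 3.2950884e+11
Nf = 1.6475e+11


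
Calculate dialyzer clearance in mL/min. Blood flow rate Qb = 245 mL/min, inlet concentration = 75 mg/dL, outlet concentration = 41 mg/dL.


K = Qb * (Cb_in - Cb_out) / Cb_in
K = 245 * (75 - 41) / 75
K = 111.1 mL/min


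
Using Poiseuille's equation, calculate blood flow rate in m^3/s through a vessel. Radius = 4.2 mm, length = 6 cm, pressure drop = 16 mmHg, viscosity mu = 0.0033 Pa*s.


Q = pi*r^4*dP / (8*mu*L)
r = 0.0042 m, L = 0.06 m
dP = 16 mmHg = 2133.152 Pa
Q = 0.001316 m^3/s


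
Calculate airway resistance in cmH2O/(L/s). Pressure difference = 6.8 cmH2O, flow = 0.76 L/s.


R = dP / flow
R = 6.8 / 0.76
R = 8.947 cmH2O/(L/s)


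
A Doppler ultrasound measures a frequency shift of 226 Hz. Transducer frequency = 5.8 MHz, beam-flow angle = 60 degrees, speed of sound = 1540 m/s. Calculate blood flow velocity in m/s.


v = fd * c / (2 * f0 * cos(theta))
v = 226 * 1540 / (2 * 5.8000e+06 * cos(60))
v = 0.06001 m/s


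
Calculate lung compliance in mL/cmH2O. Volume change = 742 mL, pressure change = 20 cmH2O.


C = dV / dP
C = 742 / 20
C = 37.1 mL/cmH2O


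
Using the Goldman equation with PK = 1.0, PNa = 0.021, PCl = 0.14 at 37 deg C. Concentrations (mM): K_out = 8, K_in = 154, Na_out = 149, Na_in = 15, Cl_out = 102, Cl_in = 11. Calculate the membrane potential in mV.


Vm = (RT/F)*ln((PK*Ko + PNa*Nao + PCl*Cli)/(PK*Ki + PNa*Nai + PCl*Clo))
Numer = 12.669, Denom = 168.595
Vm = -69.17 mV


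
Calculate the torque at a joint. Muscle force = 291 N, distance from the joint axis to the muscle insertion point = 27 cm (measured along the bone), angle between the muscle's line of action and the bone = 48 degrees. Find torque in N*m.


Torque = F * d * sin(theta)   (moment arm = d*sin(theta))
d = 27 cm = 0.27 m
Torque = 291 * 0.27 * sin(48)
Torque = 58.39 N*m


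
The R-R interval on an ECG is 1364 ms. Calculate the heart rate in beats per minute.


HR = 60 / RR_interval(s)
RR = 1364 ms = 1.364 s
HR = 60 / 1.364 = 43.99 bpm


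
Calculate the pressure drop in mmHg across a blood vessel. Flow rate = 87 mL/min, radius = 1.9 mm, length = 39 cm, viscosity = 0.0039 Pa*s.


dP = 8*mu*L*Q / (pi*r^4)
Q = 87 mL/min = 1.45e-06 m^3/s
dP = 430.946 Pa = 430.946 / 133.322 mmHg = 3.232 mmHg


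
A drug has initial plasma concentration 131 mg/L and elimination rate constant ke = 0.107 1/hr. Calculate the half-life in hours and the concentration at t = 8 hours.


t_half = ln(2) / ke = 0.693147 / 0.107 = 6.478 hr
C(t) = C0 * exp(-ke*t) = 131 * exp(-0.107*8)
C(8) = 55.66 mg/L


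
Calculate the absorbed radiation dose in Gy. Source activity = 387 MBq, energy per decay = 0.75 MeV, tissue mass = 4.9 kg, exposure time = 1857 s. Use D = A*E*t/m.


A = 387 MBq = 3.8700e+08 Bq
E = 0.75 MeV = 1.2015e-13 J
D = A*E*t/m = 3.8700e+08*1.2015e-13*1857/4.9
D = 0.01762 Gy


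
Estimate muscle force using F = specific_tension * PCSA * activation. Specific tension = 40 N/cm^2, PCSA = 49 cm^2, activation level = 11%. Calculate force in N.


F = sigma * PCSA * activation
F = 40 * 49 * 0.11
F = 215.6 N


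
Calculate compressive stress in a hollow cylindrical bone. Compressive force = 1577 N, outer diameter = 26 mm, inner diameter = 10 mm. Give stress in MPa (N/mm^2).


A = pi*(r_o^2 - r_i^2)
r_o = 13 mm, r_i = 5 mm
A = 452.389 mm^2
sigma = F/A = 1577 / 452.389
sigma = 3.486 MPa


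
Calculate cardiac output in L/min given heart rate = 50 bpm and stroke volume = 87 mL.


CO = HR * SV
CO = 50 * 87 / 1000
CO = 4.35 L/min


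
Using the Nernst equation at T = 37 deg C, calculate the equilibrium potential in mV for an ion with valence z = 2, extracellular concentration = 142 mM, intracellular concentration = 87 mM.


E = (RT/(zF)) * ln(C_out/C_in)
T = 37 + 273.15 = 310.15 K
E = (8.314 * 310.15 / (2 * 96485)) * ln(142/87)
E = 6.547 mV


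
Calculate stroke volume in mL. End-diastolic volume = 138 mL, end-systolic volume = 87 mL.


SV = EDV - ESV
SV = 138 - 87
SV = 51 mL


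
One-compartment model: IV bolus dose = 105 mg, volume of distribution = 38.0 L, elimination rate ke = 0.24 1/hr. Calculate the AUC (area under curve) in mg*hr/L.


C0 = Dose/Vd = 105/38.0 = 2.76316 mg/L
AUC = C0/ke = 2.76316/0.24
AUC = 11.51 mg*hr/L


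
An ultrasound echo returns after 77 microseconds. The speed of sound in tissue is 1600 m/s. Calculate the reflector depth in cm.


depth = c * t / 2
t = 77 us = 7.7000e-05 s
depth = 1600 * 7.7000e-05 / 2
depth = 0.0616 m = 6.16 cm


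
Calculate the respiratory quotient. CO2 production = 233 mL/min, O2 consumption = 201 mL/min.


RQ = VCO2 / VO2
RQ = 233 / 201
RQ = 1.159


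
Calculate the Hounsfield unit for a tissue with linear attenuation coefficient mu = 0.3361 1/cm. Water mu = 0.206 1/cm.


HU = ((mu_tissue - mu_water) / mu_water) * 1000
HU = ((0.3361 - 0.206) / 0.206) * 1000
HU = 631.6


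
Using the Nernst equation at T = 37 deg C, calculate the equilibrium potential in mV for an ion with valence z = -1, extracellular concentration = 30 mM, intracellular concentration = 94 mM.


E = (RT/(zF)) * ln(C_out/C_in)
T = 37 + 273.15 = 310.15 K
E = (8.314 * 310.15 / (-1 * 96485)) * ln(30/94)
E = 30.52 mV


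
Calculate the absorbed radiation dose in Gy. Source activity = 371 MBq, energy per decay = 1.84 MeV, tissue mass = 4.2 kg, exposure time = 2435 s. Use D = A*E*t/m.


A = 371 MBq = 3.7100e+08 Bq
E = 1.84 MeV = 2.94768e-13 J
D = A*E*t/m = 3.7100e+08*2.94768e-13*2435/4.2
D = 0.0634 Gy


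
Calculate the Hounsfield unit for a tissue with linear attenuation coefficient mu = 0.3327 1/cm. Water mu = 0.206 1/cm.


HU = ((mu_tissue - mu_water) / mu_water) * 1000
HU = ((0.3327 - 0.206) / 0.206) * 1000
HU = 615


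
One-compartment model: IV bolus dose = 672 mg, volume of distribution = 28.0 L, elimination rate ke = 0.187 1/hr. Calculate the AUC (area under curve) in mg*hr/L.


C0 = Dose/Vd = 672/28.0 = 24 mg/L
AUC = C0/ke = 24/0.187
AUC = 128.3 mg*hr/L


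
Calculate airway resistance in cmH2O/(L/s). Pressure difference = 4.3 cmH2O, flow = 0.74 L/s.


R = dP / flow
R = 4.3 / 0.74
R = 5.811 cmH2O/(L/s)


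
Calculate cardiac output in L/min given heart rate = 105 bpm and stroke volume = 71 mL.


CO = HR * SV
CO = 105 * 71 / 1000
CO = 7.455 L/min


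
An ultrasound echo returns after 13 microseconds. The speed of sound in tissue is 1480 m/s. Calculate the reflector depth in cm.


depth = c * t / 2
t = 13 us = 1.3000e-05 s
depth = 1480 * 1.3000e-05 / 2
depth = 0.00962 m = 0.962 cm


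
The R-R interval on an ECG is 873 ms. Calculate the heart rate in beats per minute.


HR = 60 / RR_interval(s)
RR = 873 ms = 0.873 s
HR = 60 / 0.873 = 68.73 bpm


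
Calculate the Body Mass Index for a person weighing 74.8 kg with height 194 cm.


BMI = weight / height^2
height = 194 cm = 1.94 m
BMI = 74.8 / 1.94^2
BMI = 19.87 kg/m^2


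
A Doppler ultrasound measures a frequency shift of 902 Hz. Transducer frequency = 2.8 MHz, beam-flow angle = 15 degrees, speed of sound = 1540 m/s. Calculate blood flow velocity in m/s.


v = fd * c / (2 * f0 * cos(theta))
v = 902 * 1540 / (2 * 2.8000e+06 * cos(15))
v = 0.2568 m/s


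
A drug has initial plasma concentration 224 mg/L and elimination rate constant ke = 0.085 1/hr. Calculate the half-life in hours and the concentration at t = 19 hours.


t_half = ln(2) / ke = 0.693147 / 0.085 = 8.155 hr
C(t) = C0 * exp(-ke*t) = 224 * exp(-0.085*19)
C(19) = 44.55 mg/L


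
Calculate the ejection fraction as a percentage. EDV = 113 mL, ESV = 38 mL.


SV = EDV - ESV = 113 - 38 = 75 mL
EF = SV/EDV * 100 = 75/113 * 100
EF = 66.37%


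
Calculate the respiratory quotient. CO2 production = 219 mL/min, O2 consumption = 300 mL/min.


RQ = VCO2 / VO2
RQ = 219 / 300
RQ = 0.73


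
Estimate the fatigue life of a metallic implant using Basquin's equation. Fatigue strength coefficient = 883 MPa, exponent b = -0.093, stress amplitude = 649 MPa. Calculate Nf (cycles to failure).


sigma_a = sigma_f' * (2Nf)^b
2Nf = (sigma_a/sigma_f')^(1/b)
2Nf = (649/883)^(1/-0.093)
2Nf = 27.403531
Nf = 13.7


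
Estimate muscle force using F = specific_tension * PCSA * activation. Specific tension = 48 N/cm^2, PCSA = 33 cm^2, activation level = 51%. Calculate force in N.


F = sigma * PCSA * activation
F = 48 * 33 * 0.51
F = 807.8 N


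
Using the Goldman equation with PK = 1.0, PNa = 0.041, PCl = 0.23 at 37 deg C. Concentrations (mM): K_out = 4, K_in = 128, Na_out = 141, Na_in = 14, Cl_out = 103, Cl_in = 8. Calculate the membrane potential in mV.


Vm = (RT/F)*ln((PK*Ko + PNa*Nao + PCl*Cli)/(PK*Ki + PNa*Nai + PCl*Clo))
Numer = 11.621, Denom = 152.264
Vm = -68.76 mV


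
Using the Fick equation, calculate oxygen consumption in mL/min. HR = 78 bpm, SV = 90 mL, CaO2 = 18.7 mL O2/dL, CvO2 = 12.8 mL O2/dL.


CO = HR*SV = 78*90/1000 = 7.02 L/min
a-v O2 diff = 18.7 - 12.8 = 5.9 mL/dL
VO2 = CO * (CaO2-CvO2) * 10 dL/L
VO2 = 7.02 * 5.9 * 10
VO2 = 414.2 mL/min


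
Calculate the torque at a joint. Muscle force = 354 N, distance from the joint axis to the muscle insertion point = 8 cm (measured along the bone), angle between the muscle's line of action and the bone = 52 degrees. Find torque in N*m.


Torque = F * d * sin(theta)   (moment arm = d*sin(theta))
d = 8 cm = 0.08 m
Torque = 354 * 0.08 * sin(52)
Torque = 22.32 N*m


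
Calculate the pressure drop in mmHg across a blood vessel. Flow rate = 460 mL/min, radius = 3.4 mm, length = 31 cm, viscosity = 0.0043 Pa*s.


dP = 8*mu*L*Q / (pi*r^4)
Q = 460 mL/min = 7.66667e-06 m^3/s
dP = 194.743 Pa = 194.743 / 133.322 mmHg = 1.461 mmHg


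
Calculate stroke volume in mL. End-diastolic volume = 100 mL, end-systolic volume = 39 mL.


SV = EDV - ESV
SV = 100 - 39
SV = 61 mL


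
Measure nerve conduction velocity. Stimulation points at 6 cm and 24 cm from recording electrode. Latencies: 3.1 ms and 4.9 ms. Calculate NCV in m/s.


Distance = (24 - 6) / 100 = 0.18 m
dt = (4.9 - 3.1) / 1000 = 0.0018 s
NCV = dist / dt = 100 m/s


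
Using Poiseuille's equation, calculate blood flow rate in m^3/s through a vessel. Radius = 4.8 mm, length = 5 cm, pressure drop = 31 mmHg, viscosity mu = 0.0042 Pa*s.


Q = pi*r^4*dP / (8*mu*L)
r = 0.0048 m, L = 0.05 m
dP = 31 mmHg = 4132.982 Pa
Q = 0.004103 m^3/s


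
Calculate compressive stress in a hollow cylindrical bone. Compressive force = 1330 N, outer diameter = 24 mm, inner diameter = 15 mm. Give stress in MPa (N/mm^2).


A = pi*(r_o^2 - r_i^2)
r_o = 12 mm, r_i = 7.5 mm
A = 275.675 mm^2
sigma = F/A = 1330 / 275.675
sigma = 4.825 MPa


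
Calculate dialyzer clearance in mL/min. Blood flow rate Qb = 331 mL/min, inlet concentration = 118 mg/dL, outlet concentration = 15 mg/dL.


K = Qb * (Cb_in - Cb_out) / Cb_in
K = 331 * (118 - 15) / 118
K = 288.9 mL/min


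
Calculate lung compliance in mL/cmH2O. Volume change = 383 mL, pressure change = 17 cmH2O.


C = dV / dP
C = 383 / 17
C = 22.53 mL/cmH2O


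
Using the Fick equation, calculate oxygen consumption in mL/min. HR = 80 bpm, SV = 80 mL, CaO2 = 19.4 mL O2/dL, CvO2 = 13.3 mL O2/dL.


CO = HR*SV = 80*80/1000 = 6.4 L/min
a-v O2 diff = 19.4 - 13.3 = 6.1 mL/dL
VO2 = CO * (CaO2-CvO2) * 10 dL/L
VO2 = 6.4 * 6.1 * 10
VO2 = 390.4 mL/min


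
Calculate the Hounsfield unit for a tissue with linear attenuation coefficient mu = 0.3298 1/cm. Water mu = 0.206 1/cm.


HU = ((mu_tissue - mu_water) / mu_water) * 1000
HU = ((0.3298 - 0.206) / 0.206) * 1000
HU = 601


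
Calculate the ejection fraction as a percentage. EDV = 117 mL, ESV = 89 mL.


SV = EDV - ESV = 117 - 89 = 28 mL
EF = SV/EDV * 100 = 28/117 * 100
EF = 23.93%


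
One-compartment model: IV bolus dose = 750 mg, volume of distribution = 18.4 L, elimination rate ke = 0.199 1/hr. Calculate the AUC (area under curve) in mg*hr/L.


C0 = Dose/Vd = 750/18.4 = 40.7609 mg/L
AUC = C0/ke = 40.7609/0.199
AUC = 204.8 mg*hr/L


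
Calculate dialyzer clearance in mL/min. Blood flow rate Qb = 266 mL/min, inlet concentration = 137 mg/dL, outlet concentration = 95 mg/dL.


K = Qb * (Cb_in - Cb_out) / Cb_in
K = 266 * (137 - 95) / 137
K = 81.55 mL/min


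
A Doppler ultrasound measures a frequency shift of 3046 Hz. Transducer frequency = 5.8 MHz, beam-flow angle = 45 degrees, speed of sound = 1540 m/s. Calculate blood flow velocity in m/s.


v = fd * c / (2 * f0 * cos(theta))
v = 3046 * 1540 / (2 * 5.8000e+06 * cos(45))
v = 0.5719 m/s


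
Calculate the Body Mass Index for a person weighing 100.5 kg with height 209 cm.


BMI = weight / height^2
height = 209 cm = 2.09 m
BMI = 100.5 / 2.09^2
BMI = 23.01 kg/m^2


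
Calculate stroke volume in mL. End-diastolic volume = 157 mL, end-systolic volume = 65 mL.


SV = EDV - ESV
SV = 157 - 65
SV = 92 mL


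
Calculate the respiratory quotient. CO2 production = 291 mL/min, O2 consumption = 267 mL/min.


RQ = VCO2 / VO2
RQ = 291 / 267
RQ = 1.09


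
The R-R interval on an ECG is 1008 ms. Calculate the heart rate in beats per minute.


HR = 60 / RR_interval(s)
RR = 1008 ms = 1.008 s
HR = 60 / 1.008 = 59.52 bpm


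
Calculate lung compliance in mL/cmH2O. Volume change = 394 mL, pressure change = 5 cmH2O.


C = dV / dP
C = 394 / 5
C = 78.8 mL/cmH2O


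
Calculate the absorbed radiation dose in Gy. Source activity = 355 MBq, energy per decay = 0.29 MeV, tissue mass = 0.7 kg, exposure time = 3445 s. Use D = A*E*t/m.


A = 355 MBq = 3.5500e+08 Bq
E = 0.29 MeV = 4.6458e-14 J
D = A*E*t/m = 3.5500e+08*4.6458e-14*3445/0.7
D = 0.08117 Gy


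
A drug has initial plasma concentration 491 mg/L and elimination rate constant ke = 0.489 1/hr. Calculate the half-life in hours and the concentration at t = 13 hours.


t_half = ln(2) / ke = 0.693147 / 0.489 = 1.417 hr
C(t) = C0 * exp(-ke*t) = 491 * exp(-0.489*13)
C(13) = 0.8517 mg/L


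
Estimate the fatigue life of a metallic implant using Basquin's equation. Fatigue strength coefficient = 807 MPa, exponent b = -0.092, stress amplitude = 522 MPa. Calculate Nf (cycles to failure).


sigma_a = sigma_f' * (2Nf)^b
2Nf = (sigma_a/sigma_f')^(1/b)
2Nf = (522/807)^(1/-0.092)
2Nf = 113.90812
Nf = 56.95


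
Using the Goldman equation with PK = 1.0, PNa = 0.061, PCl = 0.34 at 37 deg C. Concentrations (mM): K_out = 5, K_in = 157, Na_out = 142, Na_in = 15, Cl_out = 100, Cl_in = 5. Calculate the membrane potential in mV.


Vm = (RT/F)*ln((PK*Ko + PNa*Nao + PCl*Cli)/(PK*Ki + PNa*Nai + PCl*Clo))
Numer = 15.362, Denom = 191.915
Vm = -67.49 mV


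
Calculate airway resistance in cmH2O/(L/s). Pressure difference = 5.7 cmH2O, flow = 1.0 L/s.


R = dP / flow
R = 5.7 / 1.0
R = 5.7 cmH2O/(L/s)


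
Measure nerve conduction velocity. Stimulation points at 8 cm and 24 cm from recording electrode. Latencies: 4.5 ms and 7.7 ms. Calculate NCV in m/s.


Distance = (24 - 8) / 100 = 0.16 m
dt = (7.7 - 4.5) / 1000 = 0.0032 s
NCV = dist / dt = 50 m/s


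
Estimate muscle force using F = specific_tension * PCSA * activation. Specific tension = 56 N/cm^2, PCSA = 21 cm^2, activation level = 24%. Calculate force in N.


F = sigma * PCSA * activation
F = 56 * 21 * 0.24
F = 282.2 N


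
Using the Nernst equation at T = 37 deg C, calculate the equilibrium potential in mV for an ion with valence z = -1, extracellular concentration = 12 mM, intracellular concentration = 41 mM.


E = (RT/(zF)) * ln(C_out/C_in)
T = 37 + 273.15 = 310.15 K
E = (8.314 * 310.15 / (-1 * 96485)) * ln(12/41)
E = 32.84 mV


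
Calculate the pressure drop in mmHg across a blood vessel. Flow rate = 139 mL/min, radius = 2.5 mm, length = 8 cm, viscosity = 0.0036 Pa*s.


dP = 8*mu*L*Q / (pi*r^4)
Q = 139 mL/min = 2.31667e-06 m^3/s
dP = 43.4947 Pa = 43.4947 / 133.322 mmHg = 0.3262 mmHg


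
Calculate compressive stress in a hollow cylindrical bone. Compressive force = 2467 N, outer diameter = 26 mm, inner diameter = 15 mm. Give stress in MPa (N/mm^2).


A = pi*(r_o^2 - r_i^2)
r_o = 13 mm, r_i = 7.5 mm
A = 354.215 mm^2
sigma = F/A = 2467 / 354.215
sigma = 6.965 MPa


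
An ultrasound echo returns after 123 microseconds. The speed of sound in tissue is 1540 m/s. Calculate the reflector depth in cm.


depth = c * t / 2
t = 123 us = 1.2300e-04 s
depth = 1540 * 1.2300e-04 / 2
depth = 0.09471 m = 9.471 cm


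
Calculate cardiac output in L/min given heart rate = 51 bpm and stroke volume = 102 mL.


CO = HR * SV
CO = 51 * 102 / 1000
CO = 5.202 L/min


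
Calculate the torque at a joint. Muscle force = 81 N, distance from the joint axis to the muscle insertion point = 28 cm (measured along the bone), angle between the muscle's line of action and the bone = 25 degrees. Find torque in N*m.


Torque = F * d * sin(theta)   (moment arm = d*sin(theta))
d = 28 cm = 0.28 m
Torque = 81 * 0.28 * sin(25)
Torque = 9.585 N*m


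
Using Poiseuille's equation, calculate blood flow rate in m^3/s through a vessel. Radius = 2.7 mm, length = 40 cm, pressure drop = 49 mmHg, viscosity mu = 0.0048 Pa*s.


Q = pi*r^4*dP / (8*mu*L)
r = 0.0027 m, L = 0.4 m
dP = 49 mmHg = 6532.778 Pa
Q = 7.1009e-05 m^3/s


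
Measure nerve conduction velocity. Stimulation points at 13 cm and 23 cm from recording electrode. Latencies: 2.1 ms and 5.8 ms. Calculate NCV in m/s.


Distance = (23 - 13) / 100 = 0.1 m
dt = (5.8 - 2.1) / 1000 = 0.0037 s
NCV = dist / dt = 27.03 m/s


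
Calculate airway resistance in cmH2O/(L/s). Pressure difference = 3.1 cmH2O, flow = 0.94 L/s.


R = dP / flow
R = 3.1 / 0.94
R = 3.298 cmH2O/(L/s)


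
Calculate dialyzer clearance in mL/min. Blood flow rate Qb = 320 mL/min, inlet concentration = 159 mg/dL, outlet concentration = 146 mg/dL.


K = Qb * (Cb_in - Cb_out) / Cb_in
K = 320 * (159 - 146) / 159
K = 26.16 mL/min


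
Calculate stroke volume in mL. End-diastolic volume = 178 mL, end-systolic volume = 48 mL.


SV = EDV - ESV
SV = 178 - 48
SV = 130 mL


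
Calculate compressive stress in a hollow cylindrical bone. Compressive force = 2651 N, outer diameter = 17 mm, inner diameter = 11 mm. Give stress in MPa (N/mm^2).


A = pi*(r_o^2 - r_i^2)
r_o = 8.5 mm, r_i = 5.5 mm
A = 131.947 mm^2
sigma = F/A = 2651 / 131.947
sigma = 20.09 MPa


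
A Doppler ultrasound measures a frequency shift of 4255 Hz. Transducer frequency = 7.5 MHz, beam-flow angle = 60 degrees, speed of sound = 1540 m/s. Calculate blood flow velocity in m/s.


v = fd * c / (2 * f0 * cos(theta))
v = 4255 * 1540 / (2 * 7.5000e+06 * cos(60))
v = 0.8737 m/s


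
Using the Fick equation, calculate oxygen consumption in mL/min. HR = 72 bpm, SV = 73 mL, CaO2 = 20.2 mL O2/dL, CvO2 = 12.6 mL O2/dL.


CO = HR*SV = 72*73/1000 = 5.256 L/min
a-v O2 diff = 20.2 - 12.6 = 7.6 mL/dL
VO2 = CO * (CaO2-CvO2) * 10 dL/L
VO2 = 5.256 * 7.6 * 10
VO2 = 399.5 mL/min


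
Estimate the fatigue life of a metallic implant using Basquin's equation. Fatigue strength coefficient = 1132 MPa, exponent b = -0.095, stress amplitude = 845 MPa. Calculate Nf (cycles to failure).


sigma_a = sigma_f' * (2Nf)^b
2Nf = (sigma_a/sigma_f')^(1/b)
2Nf = (845/1132)^(1/-0.095)
2Nf = 21.713702
Nf = 10.86


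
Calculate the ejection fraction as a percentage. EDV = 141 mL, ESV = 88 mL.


SV = EDV - ESV = 141 - 88 = 53 mL
EF = SV/EDV * 100 = 53/141 * 100
EF = 37.59%


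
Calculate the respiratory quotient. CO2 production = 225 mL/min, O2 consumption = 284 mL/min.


RQ = VCO2 / VO2
RQ = 225 / 284
RQ = 0.7923


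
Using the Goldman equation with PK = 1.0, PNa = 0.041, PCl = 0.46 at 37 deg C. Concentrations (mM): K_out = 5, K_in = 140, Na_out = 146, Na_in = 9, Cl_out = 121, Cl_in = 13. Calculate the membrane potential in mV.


Vm = (RT/F)*ln((PK*Ko + PNa*Nao + PCl*Cli)/(PK*Ki + PNa*Nai + PCl*Clo))
Numer = 16.966, Denom = 196.029
Vm = -65.4 mV


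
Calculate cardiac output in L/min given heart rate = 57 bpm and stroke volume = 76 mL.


CO = HR * SV
CO = 57 * 76 / 1000
CO = 4.332 L/min


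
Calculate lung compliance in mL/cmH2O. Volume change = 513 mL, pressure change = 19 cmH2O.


C = dV / dP
C = 513 / 19
C = 27 mL/cmH2O


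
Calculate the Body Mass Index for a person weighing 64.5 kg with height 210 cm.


BMI = weight / height^2
height = 210 cm = 2.1 m
BMI = 64.5 / 2.1^2
BMI = 14.63 kg/m^2


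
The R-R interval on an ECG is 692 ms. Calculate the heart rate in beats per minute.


HR = 60 / RR_interval(s)
RR = 692 ms = 0.692 s
HR = 60 / 0.692 = 86.71 bpm


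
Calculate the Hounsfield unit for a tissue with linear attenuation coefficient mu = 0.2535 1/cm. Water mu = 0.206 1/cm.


HU = ((mu_tissue - mu_water) / mu_water) * 1000
HU = ((0.2535 - 0.206) / 0.206) * 1000
HU = 230.6


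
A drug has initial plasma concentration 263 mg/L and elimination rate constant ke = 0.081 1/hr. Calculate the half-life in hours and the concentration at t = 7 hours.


t_half = ln(2) / ke = 0.693147 / 0.081 = 8.557 hr
C(t) = C0 * exp(-ke*t) = 263 * exp(-0.081*7)
C(7) = 149.2 mg/L


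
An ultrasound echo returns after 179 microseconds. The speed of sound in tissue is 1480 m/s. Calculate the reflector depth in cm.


depth = c * t / 2
t = 179 us = 1.7900e-04 s
depth = 1480 * 1.7900e-04 / 2
depth = 0.13246 m = 13.246 cm


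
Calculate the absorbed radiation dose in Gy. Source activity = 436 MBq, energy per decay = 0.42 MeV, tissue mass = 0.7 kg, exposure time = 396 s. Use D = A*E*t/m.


A = 436 MBq = 4.3600e+08 Bq
E = 0.42 MeV = 6.7284e-14 J
D = A*E*t/m = 4.3600e+08*6.7284e-14*396/0.7
D = 0.0166 Gy


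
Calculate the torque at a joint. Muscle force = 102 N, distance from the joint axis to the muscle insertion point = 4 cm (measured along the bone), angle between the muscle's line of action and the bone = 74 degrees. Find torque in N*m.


Torque = F * d * sin(theta)   (moment arm = d*sin(theta))
d = 4 cm = 0.04 m
Torque = 102 * 0.04 * sin(74)
Torque = 3.922 N*m


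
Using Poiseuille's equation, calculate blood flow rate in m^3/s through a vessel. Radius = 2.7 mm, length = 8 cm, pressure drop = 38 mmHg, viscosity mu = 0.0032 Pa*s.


Q = pi*r^4*dP / (8*mu*L)
r = 0.0027 m, L = 0.08 m
dP = 38 mmHg = 5066.236 Pa
Q = 4.1301e-04 m^3/s


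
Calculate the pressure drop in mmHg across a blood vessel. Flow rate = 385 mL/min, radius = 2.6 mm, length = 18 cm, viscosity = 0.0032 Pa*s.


dP = 8*mu*L*Q / (pi*r^4)
Q = 385 mL/min = 6.41667e-06 m^3/s
dP = 205.958 Pa = 205.958 / 133.322 mmHg = 1.545 mmHg


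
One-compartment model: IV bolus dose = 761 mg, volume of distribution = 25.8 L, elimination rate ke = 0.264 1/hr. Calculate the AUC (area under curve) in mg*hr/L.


C0 = Dose/Vd = 761/25.8 = 29.4961 mg/L
AUC = C0/ke = 29.4961/0.264
AUC = 111.7 mg*hr/L


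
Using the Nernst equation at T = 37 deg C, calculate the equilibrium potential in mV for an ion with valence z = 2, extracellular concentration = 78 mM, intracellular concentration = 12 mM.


E = (RT/(zF)) * ln(C_out/C_in)
T = 37 + 273.15 = 310.15 K
E = (8.314 * 310.15 / (2 * 96485)) * ln(78/12)
E = 25.01 mV


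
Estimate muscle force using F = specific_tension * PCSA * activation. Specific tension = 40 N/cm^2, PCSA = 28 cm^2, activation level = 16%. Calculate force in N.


F = sigma * PCSA * activation
F = 40 * 28 * 0.16
F = 179.2 N


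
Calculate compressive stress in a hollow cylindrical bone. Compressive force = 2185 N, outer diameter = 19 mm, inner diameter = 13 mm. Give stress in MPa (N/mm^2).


A = pi*(r_o^2 - r_i^2)
r_o = 9.5 mm, r_i = 6.5 mm
A = 150.796 mm^2
sigma = F/A = 2185 / 150.796
sigma = 14.49 MPa
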